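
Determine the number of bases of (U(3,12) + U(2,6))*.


(M1+M2)* = M1* + M2*.
M1* = U(9,12), bases: C(12,9) = 220.
M2* = U(4,6), bases: C(6,4) = 15.
|B(M*)| = 220 * 15 = 3300.

3300


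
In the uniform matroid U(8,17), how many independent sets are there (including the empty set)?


Independent sets of U(8,17) are all subsets of size <= 8.
Count = C(17,0) + C(17,1) + C(17,2) + C(17,3) + C(17,4) + C(17,5) + C(17,6) + C(17,7) + C(17,8)
     = 1 + 17 + 136 + 680 + 2380 + 6188 + 12376 + 19448 + 24310
     = 65536.

65536


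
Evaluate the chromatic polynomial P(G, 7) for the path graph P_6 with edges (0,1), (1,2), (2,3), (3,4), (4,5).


P(P_6, k) = k * (k-1)^(5).
P(7) = 7 * 6^5 = 7 * 7776 = 54432.

54432


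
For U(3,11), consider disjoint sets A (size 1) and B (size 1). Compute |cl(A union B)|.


|A union B| = 1 + 1 = 2 (disjoint).
In U(3,11), cl(S) = S if |S| < 3, else cl(S) = E.
Since 2 < 3, cl(A union B) = A union B.
|cl(A union B)| = 2.

2


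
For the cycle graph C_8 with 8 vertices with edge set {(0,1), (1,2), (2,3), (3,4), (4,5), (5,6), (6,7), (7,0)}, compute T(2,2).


T(C_8; x,y) = x + x^2 + ... + x^(7) + y.
T(2,2) = 2^1 + 2^2 + 2^3 + 2^4 + 2^5 + 2^6 + 2^7 + 2
= 2 + 4 + 8 + 16 + 32 + 64 + 128 + 2
= 256.

256


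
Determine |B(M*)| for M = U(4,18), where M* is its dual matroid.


The dual of U(r,n) is U(n-r, n) = U(14,18).
Bases of U(14,18) are all (14)-element subsets.
|B(M*)| = C(18,14) = 3060.

3060


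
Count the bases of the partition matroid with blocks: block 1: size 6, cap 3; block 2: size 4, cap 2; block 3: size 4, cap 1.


A basis picks exactly ci elements from block i.
Number of bases = product of C(|Si|, ci).
= C(6,3) * C(4,2) * C(4,1)
= 20 * 6 * 4
= 480.

480


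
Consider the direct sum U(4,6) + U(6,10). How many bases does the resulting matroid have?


Bases of a direct sum M1 + M2: |B| = |B(M1)| * |B(M2)|.
|B(U(4,6))| = C(6,4) = 15.
|B(U(6,10))| = C(10,6) = 210.
Total bases = 15 * 210 = 3150.

3150


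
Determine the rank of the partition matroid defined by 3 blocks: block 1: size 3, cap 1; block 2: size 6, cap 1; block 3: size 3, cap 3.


Rank of a partition matroid = sum of min(|Si|, ci) for each block.
= min(3,1) + min(6,1) + min(3,3)
= 1 + 1 + 3
= 5.

5


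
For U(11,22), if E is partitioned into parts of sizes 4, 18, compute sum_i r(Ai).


r(Ai) = min(|Ai|, 11) for each part.
Sum = min(4,11) + min(18,11)
    = 4 + 11
    = 15.

15


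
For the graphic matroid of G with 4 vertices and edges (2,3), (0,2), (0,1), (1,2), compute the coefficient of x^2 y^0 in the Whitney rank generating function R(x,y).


R(x,y) = sum over A in 2^E of x^(r(E)-r(A)) * y^(|A|-r(A)).
G has 4 vertices, 4 edges. r(E) = 3.
Enumerate all 2^4 = 16 subsets.
Count subsets with r(E)-r(A)=2 and |A|-r(A)=0: 4.

4


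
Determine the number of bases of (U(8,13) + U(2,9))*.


(M1+M2)* = M1* + M2*.
M1* = U(5,13), bases: C(13,5) = 1287.
M2* = U(7,9), bases: C(9,7) = 36.
|B(M*)| = 1287 * 36 = 46332.

46332


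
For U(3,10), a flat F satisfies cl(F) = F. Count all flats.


Flats of U(3,10): every subset of size < 3 is a flat, plus E itself.
Count = C(10,0) + C(10,1) + C(10,2) + 1
     = 1 + 10 + 45 + 1
     = 57.

57


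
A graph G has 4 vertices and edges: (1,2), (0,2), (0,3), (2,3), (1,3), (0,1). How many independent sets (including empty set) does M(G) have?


An independent set in a graphic matroid is an acyclic edge subset.
G has 4 vertices and 6 edges.
Enumerate all 2^6 = 64 subsets, checking for acyclicity.
Total independent sets = 38.

38


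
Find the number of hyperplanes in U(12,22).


Hyperplanes of U(12,22) are flats of rank 11.
In a uniform matroid, these are exactly the (11)-element subsets.
Count = (22 choose 11) = 705432.

705432


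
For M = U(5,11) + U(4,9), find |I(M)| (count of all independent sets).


For a direct sum, |I(M1+M2)| = |I(M1)| * |I(M2)|.
|I(U(5,11))| = sum C(11,k) for k=0..5 = 1024.
|I(U(4,9))| = sum C(9,k) for k=0..4 = 256.
Total = 1024 * 256 = 262144.

262144


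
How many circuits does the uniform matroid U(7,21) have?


In U(7,21), circuits are the (8)-element subsets.
Any set of 8 elements is dependent, and removing any one element gives
an independent set of size 7, so it is a minimal dependent set.
Number of circuits = (21 choose 8) = 203490.

203490


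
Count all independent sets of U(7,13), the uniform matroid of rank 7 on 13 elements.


Independent sets of U(7,13) are all subsets of size <= 7.
Count = (13 choose 0) + (13 choose 1) + (13 choose 2) + (13 choose 3) + (13 choose 4) + (13 choose 5) + (13 choose 6) + (13 choose 7)
     = 1 + 13 + 78 + 286 + 715 + 1287 + 1716 + 1716
     = 5812.

5812


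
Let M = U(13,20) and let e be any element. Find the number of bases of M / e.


Contracting e from U(13,20) gives U(12,19).
Bases of U(12,19) = (19 choose 12) = 50388.

50388


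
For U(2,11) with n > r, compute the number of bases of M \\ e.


Deleting e from U(2,11) gives U(2,10) since n > r.
Bases of U(2,10) = C(10,2) = (10 * 9) / (1 * 2) = 45.

45


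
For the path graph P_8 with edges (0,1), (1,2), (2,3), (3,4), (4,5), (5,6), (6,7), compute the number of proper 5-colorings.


P(P_8, k) = k * (k-1)^(7).
P(5) = 5 * 4^7 = 5 * 16384 = 81920.

81920


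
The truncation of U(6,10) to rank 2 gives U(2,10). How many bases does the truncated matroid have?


Truncating U(6,10) to rank 2 gives U(2,10).
Bases of U(2,10) are all 2-element subsets of 10 elements.
Number of bases = C(10,2) = 10! / (2! * 8!) = 45.

45


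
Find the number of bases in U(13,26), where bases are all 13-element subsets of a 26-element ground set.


Bases of U(13,26) are all 13-element subsets of the 26-element ground set.
Number of bases = C(26,13).
C(26,13) = 10400600.

10400600


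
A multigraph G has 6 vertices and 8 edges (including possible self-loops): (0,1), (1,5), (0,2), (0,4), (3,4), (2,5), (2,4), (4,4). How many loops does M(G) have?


In a graphic matroid, a loop is a self-loop edge (u,u) with rank 0.
Examining all 8 edges for self-loops...
Self-loops found: (4,4)
Number of loops = 1.

1


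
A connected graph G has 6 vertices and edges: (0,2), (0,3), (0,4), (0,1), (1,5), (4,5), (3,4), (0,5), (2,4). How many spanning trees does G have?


By Kirchhoff's matrix tree theorem, the number of spanning trees equals
the determinant of any cofactor of the Laplacian matrix L.
G has 6 vertices and 9 edges.
Computing the (5 x 5) cofactor determinant gives 52.

52


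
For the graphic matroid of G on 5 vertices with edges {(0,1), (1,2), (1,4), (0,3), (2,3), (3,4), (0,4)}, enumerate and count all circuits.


A circuit in a graphic matroid = edge set of a simple cycle.
G has 5 vertices and 7 edges.
Enumerating all minimal edge subsets forming cycles...
Total circuits found: 7.

7


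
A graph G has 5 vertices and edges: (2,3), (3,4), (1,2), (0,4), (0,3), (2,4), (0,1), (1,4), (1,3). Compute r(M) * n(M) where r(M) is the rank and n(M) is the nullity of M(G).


r(M) = |V| - c = 5 - 1 = 4.
nullity = |E| - r(M) = 9 - 4 = 5.
Product = 4 * 5 = 20.

20


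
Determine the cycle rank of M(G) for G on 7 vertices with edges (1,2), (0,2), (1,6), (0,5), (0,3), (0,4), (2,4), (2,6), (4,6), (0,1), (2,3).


Cycle rank (nullity) = |E| - r(M) = |E| - (|V| - c).
|E| = 11, |V| = 7, c = 1.
Nullity = 11 - (7 - 1) = 11 - 6 = 5.

5


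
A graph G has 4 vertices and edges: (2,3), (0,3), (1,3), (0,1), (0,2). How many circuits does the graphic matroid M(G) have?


A circuit in a graphic matroid = edge set of a simple cycle.
G has 4 vertices and 5 edges.
Enumerating all minimal edge subsets forming cycles...
Total circuits found: 3.

3


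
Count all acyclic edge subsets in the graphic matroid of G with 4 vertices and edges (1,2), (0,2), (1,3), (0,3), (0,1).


An independent set in a graphic matroid is an acyclic edge subset.
G has 4 vertices and 5 edges.
Enumerate all 2^5 = 32 subsets, checking for acyclicity.
Total independent sets = 24.

24


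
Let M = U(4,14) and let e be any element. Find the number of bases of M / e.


Contracting e from U(4,14) gives U(3,13).
Bases of U(3,13) = C(13,3) = 13! / (3! * 10!) = 286.

286


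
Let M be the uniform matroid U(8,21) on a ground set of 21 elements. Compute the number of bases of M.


Bases of U(8,21) are all 8-element subsets of the 21-element ground set.
Number of bases = C(21,8).
C(21,8) = 21! / (8! * 13!) = 203490.

203490


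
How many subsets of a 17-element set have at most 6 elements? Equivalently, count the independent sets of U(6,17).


Independent sets of U(6,17) are all subsets of size <= 6.
Count = (17 choose 0) + (17 choose 1) + (17 choose 2) + (17 choose 3) + (17 choose 4) + (17 choose 5) + (17 choose 6)
     = 1 + 17 + 136 + 680 + 2380 + 6188 + 12376
     = 21778.

21778


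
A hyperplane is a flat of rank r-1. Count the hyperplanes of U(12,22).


Hyperplanes of U(12,22) are flats of rank 11.
In a uniform matroid, these are exactly the (11)-element subsets.
Count = (22 choose 11) = 705432.

705432


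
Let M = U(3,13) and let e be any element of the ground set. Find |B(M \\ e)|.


Deleting e from U(3,13) gives U(3,12) since n > r.
Bases of U(3,12) = C(12,3) = 12! / (3! * 9!) = 220.

220


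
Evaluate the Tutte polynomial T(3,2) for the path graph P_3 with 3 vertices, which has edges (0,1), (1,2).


A path on 3 vertices is a tree with 2 edges.
T(x,y) = x^(2) for any tree.
T(3,2) = 3^2 = 9.

9


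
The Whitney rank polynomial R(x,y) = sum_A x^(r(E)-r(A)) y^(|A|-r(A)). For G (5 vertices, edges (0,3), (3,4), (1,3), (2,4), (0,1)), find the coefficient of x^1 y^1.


R(x,y) = sum over A in 2^E of x^(r(E)-r(A)) * y^(|A|-r(A)).
G has 5 vertices, 5 edges. r(E) = 4.
Enumerate all 2^5 = 32 subsets.
Count subsets with r(E)-r(A)=1 and |A|-r(A)=1: 2.

2


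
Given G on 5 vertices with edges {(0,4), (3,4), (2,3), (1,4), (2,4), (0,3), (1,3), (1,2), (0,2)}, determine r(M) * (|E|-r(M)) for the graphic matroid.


r(M) = |V| - c = 5 - 1 = 4.
nullity = |E| - r(M) = 9 - 4 = 5.
Product = 4 * 5 = 20.

20


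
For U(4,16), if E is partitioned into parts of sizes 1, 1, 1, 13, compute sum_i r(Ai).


r(Ai) = min(|Ai|, 4) for each part.
Sum = min(1,4) + min(1,4) + min(1,4) + min(13,4)
    = 1 + 1 + 1 + 4
    = 7.

7


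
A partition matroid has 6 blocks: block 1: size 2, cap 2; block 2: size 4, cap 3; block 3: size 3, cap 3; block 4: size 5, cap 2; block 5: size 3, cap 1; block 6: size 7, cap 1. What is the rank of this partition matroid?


Rank of a partition matroid = sum of min(|Si|, ci) for each block.
= min(2,2) + min(4,3) + min(3,3) + min(5,2) + min(3,1) + min(7,1)
= 2 + 3 + 3 + 2 + 1 + 1
= 12.

12


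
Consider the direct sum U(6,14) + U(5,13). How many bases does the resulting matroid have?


Bases of a direct sum M1 + M2: |B| = |B(M1)| * |B(M2)|.
|B(U(6,14))| = C(14,6) = 3003.
|B(U(5,13))| = C(13,5) = 1287.
Total bases = 3003 * 1287 = 3864861.

3864861


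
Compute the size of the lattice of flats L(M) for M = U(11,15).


Flats of U(11,15): every subset of size < 11 is a flat, plus E itself.
Count = C(15,0) + C(15,1) + C(15,2) + C(15,3) + C(15,4) + C(15,5) + C(15,6) + C(15,7) + C(15,8) + C(15,9) + C(15,10) + 1
     = 1 + 15 + 105 + 455 + 1365 + 3003 + 5005 + 6435 + 6435 + 5005 + 3003 + 1
     = 30828.

30828


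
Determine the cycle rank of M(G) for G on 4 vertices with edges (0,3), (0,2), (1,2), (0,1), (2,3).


Cycle rank (nullity) = |E| - r(M) = |E| - (|V| - c).
|E| = 5, |V| = 4, c = 1.
Nullity = 5 - (4 - 1) = 5 - 3 = 2.

2


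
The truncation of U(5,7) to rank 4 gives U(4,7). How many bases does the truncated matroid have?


Truncating U(5,7) to rank 4 gives U(4,7).
Bases of U(4,7) are all 4-element subsets of 7 elements.
Number of bases = C(7,4) = (7 * 6 * 5 * 4) / (1 * 2 * 3 * 4) = 35.

35


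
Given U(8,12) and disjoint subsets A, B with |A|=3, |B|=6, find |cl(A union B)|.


|A union B| = 3 + 6 = 9 (disjoint).
In U(8,12), cl(S) = S if |S| < 8, else cl(S) = E.
Since 9 >= 8, cl(A union B) = E.
|cl(A union B)| = 12.

12


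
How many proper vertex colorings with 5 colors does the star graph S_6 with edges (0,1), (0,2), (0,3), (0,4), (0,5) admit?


P(tree, k) = k * (k-1)^(5) for any tree on 6 vertices.
P(5) = 5 * 4^5 = 5 * 1024 = 5120.

5120


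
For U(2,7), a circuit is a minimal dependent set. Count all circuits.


In U(2,7), circuits are the (3)-element subsets.
Any set of 3 elements is dependent, and removing any one element gives
an independent set of size 2, so it is a minimal dependent set.
Number of circuits = (7 choose 3) = 35.

35


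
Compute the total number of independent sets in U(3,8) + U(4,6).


For a direct sum, |I(M1+M2)| = |I(M1)| * |I(M2)|.
|I(U(3,8))| = sum C(8,k) for k=0..3 = 93.
|I(U(4,6))| = sum C(6,k) for k=0..4 = 57.
Total = 93 * 57 = 5301.

5301


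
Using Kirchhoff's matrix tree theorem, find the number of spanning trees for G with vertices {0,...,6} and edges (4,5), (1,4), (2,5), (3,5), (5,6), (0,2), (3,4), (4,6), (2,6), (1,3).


By Kirchhoff's matrix tree theorem, the number of spanning trees equals
the determinant of any cofactor of the Laplacian matrix L.
G has 7 vertices and 10 edges.
Computing the (6 x 6) cofactor determinant gives 55.

55


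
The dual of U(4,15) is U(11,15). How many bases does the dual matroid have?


The dual of U(r,n) is U(n-r, n) = U(11,15).
Bases of U(11,15) are all (11)-element subsets.
|B(M*)| = C(15,11) = 1365.

1365


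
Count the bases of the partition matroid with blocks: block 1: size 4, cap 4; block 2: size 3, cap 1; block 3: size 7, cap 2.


A basis picks exactly ci elements from block i.
Number of bases = product of C(|Si|, ci).
= C(4,4) * C(3,1) * C(7,2)
= 1 * 3 * 21
= 63.

63


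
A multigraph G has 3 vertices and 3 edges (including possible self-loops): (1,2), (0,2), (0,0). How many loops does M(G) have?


In a graphic matroid, a loop is a self-loop edge (u,u) with rank 0.
Examining all 3 edges for self-loops...
Self-loops found: (0,0)
Number of loops = 1.

1


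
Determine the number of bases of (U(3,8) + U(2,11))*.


(M1+M2)* = M1* + M2*.
M1* = U(5,8), bases: C(8,5) = 56.
M2* = U(9,11), bases: C(11,9) = 55.
|B(M*)| = 56 * 55 = 3080.

3080


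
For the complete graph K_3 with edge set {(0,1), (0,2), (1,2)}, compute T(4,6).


T(K_3; x,y) = x^2 + x + y.
T(4,6) = 16 + 4 + 6 = 26.

26


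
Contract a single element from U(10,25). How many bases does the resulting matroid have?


Contracting e from U(10,25) gives U(9,24).
Bases of U(9,24) = (24 choose 9) = 1307504.

1307504


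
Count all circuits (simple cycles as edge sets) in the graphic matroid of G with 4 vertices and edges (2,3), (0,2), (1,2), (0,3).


A circuit in a graphic matroid = edge set of a simple cycle.
G has 4 vertices and 4 edges.
Enumerating all minimal edge subsets forming cycles...
Total circuits found: 1.

1


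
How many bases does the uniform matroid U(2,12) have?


Bases of U(2,12) are all 2-element subsets of the 12-element ground set.
Number of bases = C(12,2).
C(12,2) = 12! / (2! * 10!) = 66.

66


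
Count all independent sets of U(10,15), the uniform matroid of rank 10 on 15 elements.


Independent sets of U(10,15) are all subsets of size <= 10.
Count = C(15,0) + C(15,1) + C(15,2) + C(15,3) + C(15,4) + C(15,5) + C(15,6) + C(15,7) + C(15,8) + C(15,9) + C(15,10)
     = 1 + 15 + 105 + 455 + 1365 + 3003 + 5005 + 6435 + 6435 + 5005 + 3003
     = 30827.

30827


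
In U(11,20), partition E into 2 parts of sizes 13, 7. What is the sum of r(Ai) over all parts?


r(Ai) = min(|Ai|, 11) for each part.
Sum = min(13,11) + min(7,11)
    = 11 + 7
    = 18.

18


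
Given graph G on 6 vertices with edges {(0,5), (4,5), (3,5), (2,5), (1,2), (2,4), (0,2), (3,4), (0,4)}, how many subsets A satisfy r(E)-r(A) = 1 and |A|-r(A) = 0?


R(x,y) = sum over A in 2^E of x^(r(E)-r(A)) * y^(|A|-r(A)).
G has 6 vertices, 9 edges. r(E) = 5.
Enumerate all 2^9 = 512 subsets.
Count subsets with r(E)-r(A)=1 and |A|-r(A)=0: 91.

91


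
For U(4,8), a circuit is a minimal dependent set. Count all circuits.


In U(4,8), circuits are the (5)-element subsets.
Any set of 5 elements is dependent, and removing any one element gives
an independent set of size 4, so it is a minimal dependent set.
Number of circuits = C(8,5) = 56.

56


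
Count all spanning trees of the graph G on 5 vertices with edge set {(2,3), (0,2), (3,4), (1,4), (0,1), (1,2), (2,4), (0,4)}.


By Kirchhoff's matrix tree theorem, the number of spanning trees equals
the determinant of any cofactor of the Laplacian matrix L.
G has 5 vertices and 8 edges.
Computing the (4 x 4) cofactor determinant gives 40.

40


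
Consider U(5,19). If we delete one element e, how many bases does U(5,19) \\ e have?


Deleting e from U(5,19) gives U(5,18) since n > r.
Bases of U(5,18) = (18 choose 5) = 8568.

8568


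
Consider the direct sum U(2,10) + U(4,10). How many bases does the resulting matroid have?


Bases of a direct sum M1 + M2: |B| = |B(M1)| * |B(M2)|.
|B(U(2,10))| = C(10,2) = 45.
|B(U(4,10))| = C(10,4) = 210.
Total bases = 45 * 210 = 9450.

9450


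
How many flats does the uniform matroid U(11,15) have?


Flats of U(11,15): every subset of size < 11 is a flat, plus E itself.
Count = (15 choose 0) + (15 choose 1) + (15 choose 2) + (15 choose 3) + (15 choose 4) + (15 choose 5) + (15 choose 6) + (15 choose 7) + (15 choose 8) + (15 choose 9) + (15 choose 10) + 1
     = 1 + 15 + 105 + 455 + 1365 + 3003 + 5005 + 6435 + 6435 + 5005 + 3003 + 1
     = 30828.

30828


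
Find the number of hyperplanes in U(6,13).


Hyperplanes of U(6,13) are flats of rank 5.
In a uniform matroid, these are exactly the (5)-element subsets.
Count = C(13,5) = 1287.

1287


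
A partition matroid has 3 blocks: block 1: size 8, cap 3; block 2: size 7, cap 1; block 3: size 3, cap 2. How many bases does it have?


A basis picks exactly ci elements from block i.
Number of bases = product of C(|Si|, ci).
= C(8,3) * C(7,1) * C(3,2)
= 56 * 7 * 3
= 1176.

1176


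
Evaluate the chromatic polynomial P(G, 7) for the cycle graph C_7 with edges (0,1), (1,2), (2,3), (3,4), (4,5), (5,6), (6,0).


P(C_7, k) = (k-1)^7 + (-1)^7*(k-1).
P(7) = (6)^7 - 6
= 279936 - 6 = 279930.

279930


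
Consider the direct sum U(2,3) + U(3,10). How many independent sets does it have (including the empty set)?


For a direct sum, |I(M1+M2)| = |I(M1)| * |I(M2)|.
|I(U(2,3))| = sum C(3,k) for k=0..2 = 7.
|I(U(3,10))| = sum C(10,k) for k=0..3 = 176.
Total = 7 * 176 = 1232.

1232


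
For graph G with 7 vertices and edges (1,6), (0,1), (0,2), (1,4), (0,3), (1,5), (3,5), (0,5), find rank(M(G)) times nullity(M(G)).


r(M) = |V| - c = 7 - 1 = 6.
nullity = |E| - r(M) = 8 - 6 = 2.
Product = 6 * 2 = 12.

12


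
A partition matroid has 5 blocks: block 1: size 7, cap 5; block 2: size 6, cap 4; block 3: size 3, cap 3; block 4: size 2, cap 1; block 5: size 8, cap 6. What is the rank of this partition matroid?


Rank of a partition matroid = sum of min(|Si|, ci) for each block.
= min(7,5) + min(6,4) + min(3,3) + min(2,1) + min(8,6)
= 5 + 4 + 3 + 1 + 6
= 19.

19


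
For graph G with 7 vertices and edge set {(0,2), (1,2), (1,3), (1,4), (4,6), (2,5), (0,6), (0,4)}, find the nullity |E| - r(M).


Cycle rank (nullity) = |E| - r(M) = |E| - (|V| - c).
|E| = 8, |V| = 7, c = 1.
Nullity = 8 - (7 - 1) = 8 - 6 = 2.

2


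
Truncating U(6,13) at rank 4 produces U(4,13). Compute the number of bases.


Truncating U(6,13) to rank 4 gives U(4,13).
Bases of U(4,13) are all 4-element subsets of 13 elements.
Number of bases = C(13,4) = 13! / (4! * 9!) = 715.

715


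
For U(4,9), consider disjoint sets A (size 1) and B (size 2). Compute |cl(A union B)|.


|A union B| = 1 + 2 = 3 (disjoint).
In U(4,9), cl(S) = S if |S| < 4, else cl(S) = E.
Since 3 < 4, cl(A union B) = A union B.
|cl(A union B)| = 3.

3


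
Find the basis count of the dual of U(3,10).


The dual of U(r,n) is U(n-r, n) = U(7,10).
Bases of U(7,10) are all (7)-element subsets.
|B(M*)| = C(10,7) = 10! / (7! * 3!) = 120.

120


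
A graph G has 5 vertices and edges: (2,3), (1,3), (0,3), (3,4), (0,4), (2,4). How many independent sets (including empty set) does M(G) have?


An independent set in a graphic matroid is an acyclic edge subset.
G has 5 vertices and 6 edges.
Enumerate all 2^6 = 64 subsets, checking for acyclicity.
Total independent sets = 48.

48


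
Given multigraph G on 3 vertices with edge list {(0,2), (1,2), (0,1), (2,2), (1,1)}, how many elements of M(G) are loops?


In a graphic matroid, a loop is a self-loop edge (u,u) with rank 0.
Examining all 5 edges for self-loops...
Self-loops found: (2,2), (1,1)
Number of loops = 2.

2


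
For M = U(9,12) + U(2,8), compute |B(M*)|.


(M1+M2)* = M1* + M2*.
M1* = U(3,12), bases: C(12,3) = 220.
M2* = U(6,8), bases: C(8,6) = 28.
|B(M*)| = 220 * 28 = 6160.

6160


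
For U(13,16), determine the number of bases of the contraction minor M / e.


Contracting e from U(13,16) gives U(12,15).
Bases of U(12,15) = C(15,12) = 455.

455


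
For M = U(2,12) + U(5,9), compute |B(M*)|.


(M1+M2)* = M1* + M2*.
M1* = U(10,12), bases: C(12,10) = 66.
M2* = U(4,9), bases: C(9,4) = 126.
|B(M*)| = 66 * 126 = 8316.

8316


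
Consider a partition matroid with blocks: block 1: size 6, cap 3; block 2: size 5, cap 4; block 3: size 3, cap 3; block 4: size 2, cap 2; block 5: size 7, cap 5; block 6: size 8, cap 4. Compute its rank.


Rank of a partition matroid = sum of min(|Si|, ci) for each block.
= min(6,3) + min(5,4) + min(3,3) + min(2,2) + min(7,5) + min(8,4)
= 3 + 4 + 3 + 2 + 5 + 4
= 21.

21


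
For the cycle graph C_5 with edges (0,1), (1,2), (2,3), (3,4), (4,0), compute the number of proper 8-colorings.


P(C_5, k) = (k-1)^5 + (-1)^5*(k-1).
P(8) = (7)^5 - 7
= 16807 - 7 = 16800.

16800


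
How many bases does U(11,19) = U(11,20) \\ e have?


Deleting e from U(11,20) gives U(11,19) since n > r.
Bases of U(11,19) = C(19,11) = 75582.

75582


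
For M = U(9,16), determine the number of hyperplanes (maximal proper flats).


Hyperplanes of U(9,16) are flats of rank 8.
In a uniform matroid, these are exactly the (8)-element subsets.
Count = C(16,8) = 12870.

12870


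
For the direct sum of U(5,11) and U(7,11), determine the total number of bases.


Bases of a direct sum M1 + M2: |B| = |B(M1)| * |B(M2)|.
|B(U(5,11))| = C(11,5) = 462.
|B(U(7,11))| = C(11,7) = 330.
Total bases = 462 * 330 = 152460.

152460


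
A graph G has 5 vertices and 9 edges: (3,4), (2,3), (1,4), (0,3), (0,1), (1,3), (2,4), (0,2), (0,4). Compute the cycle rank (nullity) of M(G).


Cycle rank (nullity) = |E| - r(M) = |E| - (|V| - c).
|E| = 9, |V| = 5, c = 1.
Nullity = 9 - (5 - 1) = 9 - 4 = 5.

5


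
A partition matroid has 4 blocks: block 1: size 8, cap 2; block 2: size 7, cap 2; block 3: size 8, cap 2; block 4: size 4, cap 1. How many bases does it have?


A basis picks exactly ci elements from block i.
Number of bases = product of C(|Si|, ci).
= C(8,2) * C(7,2) * C(8,2) * C(4,1)
= 28 * 21 * 28 * 4
= 65856.

65856


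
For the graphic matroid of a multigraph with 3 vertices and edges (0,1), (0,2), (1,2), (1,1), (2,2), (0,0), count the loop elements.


In a graphic matroid, a loop is a self-loop edge (u,u) with rank 0.
Examining all 6 edges for self-loops...
Self-loops found: (1,1), (2,2), (0,0)
Number of loops = 3.

3


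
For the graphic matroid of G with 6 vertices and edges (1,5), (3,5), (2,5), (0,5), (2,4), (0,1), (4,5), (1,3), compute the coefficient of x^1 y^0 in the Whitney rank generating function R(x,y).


R(x,y) = sum over A in 2^E of x^(r(E)-r(A)) * y^(|A|-r(A)).
G has 6 vertices, 8 edges. r(E) = 5.
Enumerate all 2^8 = 256 subsets.
Count subsets with r(E)-r(A)=1 and |A|-r(A)=0: 54.

54


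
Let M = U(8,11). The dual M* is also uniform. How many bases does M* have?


The dual of U(r,n) is U(n-r, n) = U(3,11).
Bases of U(3,11) are all (3)-element subsets.
|B(M*)| = C(11,3) = 11! / (3! * 8!) = 165.

165


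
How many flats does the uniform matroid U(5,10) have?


Flats of U(5,10): every subset of size < 5 is a flat, plus E itself.
Count = C(10,0) + C(10,1) + C(10,2) + C(10,3) + C(10,4) + 1
     = 1 + 10 + 45 + 120 + 210 + 1
     = 387.

387


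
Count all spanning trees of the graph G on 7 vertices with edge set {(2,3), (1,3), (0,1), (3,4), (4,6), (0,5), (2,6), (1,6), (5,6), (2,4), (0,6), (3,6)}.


By Kirchhoff's matrix tree theorem, the number of spanning trees equals
the determinant of any cofactor of the Laplacian matrix L.
G has 7 vertices and 12 edges.
Computing the (6 x 6) cofactor determinant gives 272.

272


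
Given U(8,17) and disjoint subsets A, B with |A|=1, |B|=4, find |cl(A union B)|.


|A union B| = 1 + 4 = 5 (disjoint).
In U(8,17), cl(S) = S if |S| < 8, else cl(S) = E.
Since 5 < 8, cl(A union B) = A union B.
|cl(A union B)| = 5.

5


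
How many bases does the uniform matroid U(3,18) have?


Bases of U(3,18) are all 3-element subsets of the 18-element ground set.
Number of bases = C(18,3).
C(18,3) = (18 * 17 * 16) / (1 * 2 * 3) = 816.

816


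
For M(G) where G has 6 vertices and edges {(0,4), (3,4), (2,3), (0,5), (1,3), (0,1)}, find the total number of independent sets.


An independent set in a graphic matroid is an acyclic edge subset.
G has 6 vertices and 6 edges.
Enumerate all 2^6 = 64 subsets, checking for acyclicity.
Total independent sets = 60.

60


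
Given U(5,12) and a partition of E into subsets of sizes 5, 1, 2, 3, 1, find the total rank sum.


r(Ai) = min(|Ai|, 5) for each part.
Sum = min(5,5) + min(1,5) + min(2,5) + min(3,5) + min(1,5)
    = 5 + 1 + 2 + 3 + 1
    = 12.

12


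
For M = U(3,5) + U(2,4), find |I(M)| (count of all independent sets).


For a direct sum, |I(M1+M2)| = |I(M1)| * |I(M2)|.
|I(U(3,5))| = sum C(5,k) for k=0..3 = 26.
|I(U(2,4))| = sum C(4,k) for k=0..2 = 11.
Total = 26 * 11 = 286.

286


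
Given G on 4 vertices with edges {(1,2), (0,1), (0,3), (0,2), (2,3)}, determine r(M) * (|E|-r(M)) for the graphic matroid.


r(M) = |V| - c = 4 - 1 = 3.
nullity = |E| - r(M) = 5 - 3 = 2.
Product = 3 * 2 = 6.

6


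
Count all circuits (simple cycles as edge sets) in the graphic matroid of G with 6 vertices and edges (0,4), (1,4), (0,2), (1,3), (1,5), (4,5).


A circuit in a graphic matroid = edge set of a simple cycle.
G has 6 vertices and 6 edges.
Enumerating all minimal edge subsets forming cycles...
Total circuits found: 1.

1


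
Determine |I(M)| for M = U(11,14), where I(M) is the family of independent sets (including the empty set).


Independent sets of U(11,14) are all subsets of size <= 11.
Count = (14 choose 0) + (14 choose 1) + (14 choose 2) + (14 choose 3) + (14 choose 4) + (14 choose 5) + (14 choose 6) + (14 choose 7) + (14 choose 8) + (14 choose 9) + (14 choose 10) + (14 choose 11)
     = 1 + 14 + 91 + 364 + 1001 + 2002 + 3003 + 3432 + 3003 + 2002 + 1001 + 364
     = 16278.

16278


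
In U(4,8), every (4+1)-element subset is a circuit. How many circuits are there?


In U(4,8), circuits are the (5)-element subsets.
Any set of 5 elements is dependent, and removing any one element gives
an independent set of size 4, so it is a minimal dependent set.
Number of circuits = C(8,5) = 8! / (5! * 3!) = 56.

56


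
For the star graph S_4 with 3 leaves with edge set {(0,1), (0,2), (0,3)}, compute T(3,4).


A star on 4 vertices is a tree with 3 edges.
T(x,y) = x^(3) for any tree.
T(3,4) = 3^3 = 27.

27


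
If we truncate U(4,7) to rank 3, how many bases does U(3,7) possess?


Truncating U(4,7) to rank 3 gives U(3,7).
Bases of U(3,7) are all 3-element subsets of 7 elements.
Number of bases = C(7,3) = 7! / (3! * 4!) = 35.

35


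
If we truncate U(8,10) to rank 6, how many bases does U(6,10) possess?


Truncating U(8,10) to rank 6 gives U(6,10).
Bases of U(6,10) are all 6-element subsets of 10 elements.
Number of bases = (10 choose 6) = 210.

210


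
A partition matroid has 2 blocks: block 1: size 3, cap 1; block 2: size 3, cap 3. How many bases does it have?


A basis picks exactly ci elements from block i.
Number of bases = product of C(|Si|, ci).
= C(3,1) * C(3,3)
= 3 * 1
= 3.

3


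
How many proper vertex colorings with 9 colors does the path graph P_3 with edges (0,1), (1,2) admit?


P(P_3, k) = k * (k-1)^(2).
P(9) = 9 * 8^2 = 9 * 64 = 576.

576


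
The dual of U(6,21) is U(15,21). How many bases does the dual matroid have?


The dual of U(r,n) is U(n-r, n) = U(15,21).
Bases of U(15,21) are all (15)-element subsets.
|B(M*)| = C(21,15) = 54264.

54264


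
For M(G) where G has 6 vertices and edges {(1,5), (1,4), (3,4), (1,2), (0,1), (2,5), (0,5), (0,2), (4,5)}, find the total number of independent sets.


An independent set in a graphic matroid is an acyclic edge subset.
G has 6 vertices and 9 edges.
Enumerate all 2^9 = 512 subsets, checking for acyclicity.
Total independent sets = 256.

256


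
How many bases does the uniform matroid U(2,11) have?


Bases of U(2,11) are all 2-element subsets of the 11-element ground set.
Number of bases = C(11,2).
C(11,2) = (11 * 10) / (1 * 2) = 55.

55


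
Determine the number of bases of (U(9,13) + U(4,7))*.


(M1+M2)* = M1* + M2*.
M1* = U(4,13), bases: C(13,4) = 715.
M2* = U(3,7), bases: C(7,3) = 35.
|B(M*)| = 715 * 35 = 25025.

25025


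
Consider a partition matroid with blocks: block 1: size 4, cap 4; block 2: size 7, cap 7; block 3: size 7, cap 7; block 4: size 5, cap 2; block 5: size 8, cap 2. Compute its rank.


Rank of a partition matroid = sum of min(|Si|, ci) for each block.
= min(4,4) + min(7,7) + min(7,7) + min(5,2) + min(8,2)
= 4 + 7 + 7 + 2 + 2
= 22.

22


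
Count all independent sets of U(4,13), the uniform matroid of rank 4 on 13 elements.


Independent sets of U(4,13) are all subsets of size <= 4.
Count = C(13,0) + C(13,1) + C(13,2) + C(13,3) + C(13,4)
     = 1 + 13 + 78 + 286 + 715
     = 1093.

1093


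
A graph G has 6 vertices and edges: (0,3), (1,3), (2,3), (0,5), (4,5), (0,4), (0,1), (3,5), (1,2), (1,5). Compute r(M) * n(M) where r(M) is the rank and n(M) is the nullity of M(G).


r(M) = |V| - c = 6 - 1 = 5.
nullity = |E| - r(M) = 10 - 5 = 5.
Product = 5 * 5 = 25.

25


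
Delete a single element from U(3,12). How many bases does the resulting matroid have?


Deleting e from U(3,12) gives U(3,11) since n > r.
Bases of U(3,11) = C(11,3) = (11 * 10 * 9) / (1 * 2 * 3) = 165.

165


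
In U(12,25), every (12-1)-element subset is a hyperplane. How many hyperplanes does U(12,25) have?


Hyperplanes of U(12,25) are flats of rank 11.
In a uniform matroid, these are exactly the (11)-element subsets.
Count = C(25,11) = 4457400.

4457400


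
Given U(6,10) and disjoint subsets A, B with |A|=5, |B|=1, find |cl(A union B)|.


|A union B| = 5 + 1 = 6 (disjoint).
In U(6,10), cl(S) = S if |S| < 6, else cl(S) = E.
Since 6 >= 6, cl(A union B) = E.
|cl(A union B)| = 10.

10


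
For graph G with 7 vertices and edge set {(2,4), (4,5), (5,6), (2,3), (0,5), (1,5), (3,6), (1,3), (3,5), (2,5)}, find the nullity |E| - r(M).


Cycle rank (nullity) = |E| - r(M) = |E| - (|V| - c).
|E| = 10, |V| = 7, c = 1.
Nullity = 10 - (7 - 1) = 10 - 6 = 4.

4


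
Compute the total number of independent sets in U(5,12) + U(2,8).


For a direct sum, |I(M1+M2)| = |I(M1)| * |I(M2)|.
|I(U(5,12))| = sum C(12,k) for k=0..5 = 1586.
|I(U(2,8))| = sum C(8,k) for k=0..2 = 37.
Total = 1586 * 37 = 58682.

58682


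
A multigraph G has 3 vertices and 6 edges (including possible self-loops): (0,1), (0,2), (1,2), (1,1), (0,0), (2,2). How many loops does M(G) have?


In a graphic matroid, a loop is a self-loop edge (u,u) with rank 0.
Examining all 6 edges for self-loops...
Self-loops found: (1,1), (0,0), (2,2)
Number of loops = 3.

3


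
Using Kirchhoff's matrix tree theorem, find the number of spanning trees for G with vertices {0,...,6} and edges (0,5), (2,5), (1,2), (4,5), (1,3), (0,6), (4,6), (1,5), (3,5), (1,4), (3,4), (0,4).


By Kirchhoff's matrix tree theorem, the number of spanning trees equals
the determinant of any cofactor of the Laplacian matrix L.
G has 7 vertices and 12 edges.
Computing the (6 x 6) cofactor determinant gives 257.

257


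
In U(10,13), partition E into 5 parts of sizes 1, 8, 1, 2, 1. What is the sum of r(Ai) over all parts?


r(Ai) = min(|Ai|, 10) for each part.
Sum = min(1,10) + min(8,10) + min(1,10) + min(2,10) + min(1,10)
    = 1 + 8 + 1 + 2 + 1
    = 13.

13


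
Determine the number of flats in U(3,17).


Flats of U(3,17): every subset of size < 3 is a flat, plus E itself.
Count = (17 choose 0) + (17 choose 1) + (17 choose 2) + 1
     = 1 + 17 + 136 + 1
     = 155.

155


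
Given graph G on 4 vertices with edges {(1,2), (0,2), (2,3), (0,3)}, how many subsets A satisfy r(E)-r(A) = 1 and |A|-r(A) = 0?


R(x,y) = sum over A in 2^E of x^(r(E)-r(A)) * y^(|A|-r(A)).
G has 4 vertices, 4 edges. r(E) = 3.
Enumerate all 2^4 = 16 subsets.
Count subsets with r(E)-r(A)=1 and |A|-r(A)=0: 6.

6


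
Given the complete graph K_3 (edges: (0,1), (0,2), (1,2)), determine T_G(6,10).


T(K_3; x,y) = x^2 + x + y.
T(6,10) = 36 + 6 + 10 = 52.

52


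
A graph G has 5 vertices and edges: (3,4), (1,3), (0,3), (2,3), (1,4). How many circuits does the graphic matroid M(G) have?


A circuit in a graphic matroid = edge set of a simple cycle.
G has 5 vertices and 5 edges.
Enumerating all minimal edge subsets forming cycles...
Total circuits found: 1.

1


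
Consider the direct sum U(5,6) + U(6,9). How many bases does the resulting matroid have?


Bases of a direct sum M1 + M2: |B| = |B(M1)| * |B(M2)|.
|B(U(5,6))| = C(6,5) = 6.
|B(U(6,9))| = C(9,6) = 84.
Total bases = 6 * 84 = 504.

504


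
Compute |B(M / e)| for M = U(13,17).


Contracting e from U(13,17) gives U(12,16).
Bases of U(12,16) = C(16,12) = 1820.

1820


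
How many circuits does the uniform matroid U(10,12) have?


In U(10,12), circuits are the (11)-element subsets.
Any set of 11 elements is dependent, and removing any one element gives
an independent set of size 10, so it is a minimal dependent set.
Number of circuits = (12 choose 11) = 12.

12


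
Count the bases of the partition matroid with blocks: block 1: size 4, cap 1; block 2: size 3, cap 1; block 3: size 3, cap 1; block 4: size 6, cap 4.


A basis picks exactly ci elements from block i.
Number of bases = product of C(|Si|, ci).
= C(4,1) * C(3,1) * C(3,1) * C(6,4)
= 4 * 3 * 3 * 15
= 540.

540


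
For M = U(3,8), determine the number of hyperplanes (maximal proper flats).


Hyperplanes of U(3,8) are flats of rank 2.
In a uniform matroid, these are exactly the (2)-element subsets.
Count = C(8,2) = 8! / (2! * 6!) = 28.

28


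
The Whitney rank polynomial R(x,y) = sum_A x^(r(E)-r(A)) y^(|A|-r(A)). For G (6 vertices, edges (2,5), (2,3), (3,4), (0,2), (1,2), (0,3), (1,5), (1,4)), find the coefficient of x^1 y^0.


R(x,y) = sum over A in 2^E of x^(r(E)-r(A)) * y^(|A|-r(A)).
G has 6 vertices, 8 edges. r(E) = 5.
Enumerate all 2^8 = 256 subsets.
Count subsets with r(E)-r(A)=1 and |A|-r(A)=0: 59.

59


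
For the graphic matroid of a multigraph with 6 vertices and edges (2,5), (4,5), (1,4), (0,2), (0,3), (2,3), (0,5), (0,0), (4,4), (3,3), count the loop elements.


In a graphic matroid, a loop is a self-loop edge (u,u) with rank 0.
Examining all 10 edges for self-loops...
Self-loops found: (0,0), (4,4), (3,3)
Number of loops = 3.

3


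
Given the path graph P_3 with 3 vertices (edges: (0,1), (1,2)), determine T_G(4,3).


A path on 3 vertices is a tree with 2 edges.
T(x,y) = x^(2) for any tree.
T(4,3) = 4^2 = 16.

16


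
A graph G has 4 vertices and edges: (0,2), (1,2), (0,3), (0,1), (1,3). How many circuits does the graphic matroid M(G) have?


A circuit in a graphic matroid = edge set of a simple cycle.
G has 4 vertices and 5 edges.
Enumerating all minimal edge subsets forming cycles...
Total circuits found: 3.

3


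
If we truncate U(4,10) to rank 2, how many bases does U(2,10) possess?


Truncating U(4,10) to rank 2 gives U(2,10).
Bases of U(2,10) are all 2-element subsets of 10 elements.
Number of bases = C(10,2) = (10 * 9) / (1 * 2) = 45.

45


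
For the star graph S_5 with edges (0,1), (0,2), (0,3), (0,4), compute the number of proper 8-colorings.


P(tree, k) = k * (k-1)^(4) for any tree on 5 vertices.
P(8) = 8 * 7^4 = 8 * 2401 = 19208.

19208


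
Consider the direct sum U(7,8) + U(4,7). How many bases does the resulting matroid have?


Bases of a direct sum M1 + M2: |B| = |B(M1)| * |B(M2)|.
|B(U(7,8))| = C(8,7) = 8.
|B(U(4,7))| = C(7,4) = 35.
Total bases = 8 * 35 = 280.

280


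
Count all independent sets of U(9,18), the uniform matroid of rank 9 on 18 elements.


Independent sets of U(9,18) are all subsets of size <= 9.
Count = C(18,0) + C(18,1) + C(18,2) + C(18,3) + C(18,4) + C(18,5) + C(18,6) + C(18,7) + C(18,8) + C(18,9)
     = 1 + 18 + 153 + 816 + 3060 + 8568 + 18564 + 31824 + 43758 + 48620
     = 155382.

155382


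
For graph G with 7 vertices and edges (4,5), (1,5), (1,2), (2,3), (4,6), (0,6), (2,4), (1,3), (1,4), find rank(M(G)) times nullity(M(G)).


r(M) = |V| - c = 7 - 1 = 6.
nullity = |E| - r(M) = 9 - 6 = 3.
Product = 6 * 3 = 18.

18


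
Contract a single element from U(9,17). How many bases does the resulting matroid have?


Contracting e from U(9,17) gives U(8,16).
Bases of U(8,16) = C(16,8) = 12870.

12870


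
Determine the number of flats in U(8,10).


Flats of U(8,10): every subset of size < 8 is a flat, plus E itself.
Count = C(10,0) + C(10,1) + C(10,2) + C(10,3) + C(10,4) + C(10,5) + C(10,6) + C(10,7) + 1
     = 1 + 10 + 45 + 120 + 210 + 252 + 210 + 120 + 1
     = 969.

969


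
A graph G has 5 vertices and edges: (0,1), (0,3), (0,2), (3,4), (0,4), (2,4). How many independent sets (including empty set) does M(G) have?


An independent set in a graphic matroid is an acyclic edge subset.
G has 5 vertices and 6 edges.
Enumerate all 2^6 = 64 subsets, checking for acyclicity.
Total independent sets = 48.

48


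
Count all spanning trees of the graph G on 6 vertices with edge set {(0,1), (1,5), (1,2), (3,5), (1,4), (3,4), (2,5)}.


By Kirchhoff's matrix tree theorem, the number of spanning trees equals
the determinant of any cofactor of the Laplacian matrix L.
G has 6 vertices and 7 edges.
Computing the (5 x 5) cofactor determinant gives 11.

11


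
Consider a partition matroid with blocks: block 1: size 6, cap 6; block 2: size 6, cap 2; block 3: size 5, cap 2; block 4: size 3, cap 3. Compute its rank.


Rank of a partition matroid = sum of min(|Si|, ci) for each block.
= min(6,6) + min(6,2) + min(5,2) + min(3,3)
= 6 + 2 + 2 + 3
= 13.

13


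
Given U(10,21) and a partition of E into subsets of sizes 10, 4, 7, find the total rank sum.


r(Ai) = min(|Ai|, 10) for each part.
Sum = min(10,10) + min(4,10) + min(7,10)
    = 10 + 4 + 7
    = 21.

21


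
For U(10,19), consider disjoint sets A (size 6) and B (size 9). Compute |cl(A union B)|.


|A union B| = 6 + 9 = 15 (disjoint).
In U(10,19), cl(S) = S if |S| < 10, else cl(S) = E.
Since 15 >= 10, cl(A union B) = E.
|cl(A union B)| = 19.

19


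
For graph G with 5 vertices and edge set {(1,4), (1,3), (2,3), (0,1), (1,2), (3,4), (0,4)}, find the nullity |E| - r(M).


Cycle rank (nullity) = |E| - r(M) = |E| - (|V| - c).
|E| = 7, |V| = 5, c = 1.
Nullity = 7 - (5 - 1) = 7 - 4 = 3.

3


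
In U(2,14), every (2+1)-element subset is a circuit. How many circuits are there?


In U(2,14), circuits are the (3)-element subsets.
Any set of 3 elements is dependent, and removing any one element gives
an independent set of size 2, so it is a minimal dependent set.
Number of circuits = C(14,3) = (14 * 13 * 12) / (1 * 2 * 3) = 364.

364
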